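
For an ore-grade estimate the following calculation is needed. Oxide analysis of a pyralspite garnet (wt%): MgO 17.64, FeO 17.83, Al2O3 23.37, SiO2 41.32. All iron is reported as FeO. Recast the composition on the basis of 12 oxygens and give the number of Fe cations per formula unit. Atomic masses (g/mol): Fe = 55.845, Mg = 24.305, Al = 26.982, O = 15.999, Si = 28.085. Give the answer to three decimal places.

MgO: 17.64/40.304 = 0.43767 mol → 0.43767 mol Mg, 0.43767 mol O.
FeO: 17.83/71.844 = 0.24818 mol → 0.24818 mol Fe, 0.24818 mol O.
Al2O3: 23.37/101.961 = 0.22921 mol → 0.45842 mol Al, 0.68763 mol O.
SiO2: 41.32/60.083 = 0.68772 mol → 0.68772 mol Si, 1.37544 mol O.
Total oxygen = 2.74892 mol. Normalization factor = 12/2.74892 = 4.36535.
Fe per 12 O = 0.24818 × 4.36535 = 1.083.

1.083 Fe apfu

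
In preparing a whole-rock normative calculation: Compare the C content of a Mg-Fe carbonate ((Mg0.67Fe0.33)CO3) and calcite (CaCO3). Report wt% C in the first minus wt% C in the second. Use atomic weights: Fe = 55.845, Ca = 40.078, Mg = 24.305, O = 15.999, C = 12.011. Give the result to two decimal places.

M((Mg0.67Fe0.33)CO3) = 94.721 g/mol, so wt% C = 12.011/94.721 × 100 = 12.68%.
M(CaCO3) = 100.086 g/mol, so wt% C = 12.011/100.086 × 100 = 12.00%.
12.68 − 12.00 = 0.68 pp.

0.68 percentage points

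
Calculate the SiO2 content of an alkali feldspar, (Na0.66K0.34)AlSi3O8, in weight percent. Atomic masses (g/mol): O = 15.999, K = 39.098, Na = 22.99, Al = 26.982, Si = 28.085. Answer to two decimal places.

Molar mass of (Na0.66K0.34)AlSi3O8 = 0.66·22.99 + 0.34·39.098 + 1·26.982 + 3·28.085 + 8·15.999 = 267.696 g/mol.
Each formula unit contains 3 Si, equivalent to 3/1 = 3.0000 mol SiO2.
M(SiO2) = 1×28.085 + 2×15.999 = 60.083 g/mol.
Mass of SiO2 per formula unit = 3.0000 × 60.083 = 180.249 g.
SiO2 wt% = 180.249 / 267.696 × 100 = 67.33%.

67.33 wt%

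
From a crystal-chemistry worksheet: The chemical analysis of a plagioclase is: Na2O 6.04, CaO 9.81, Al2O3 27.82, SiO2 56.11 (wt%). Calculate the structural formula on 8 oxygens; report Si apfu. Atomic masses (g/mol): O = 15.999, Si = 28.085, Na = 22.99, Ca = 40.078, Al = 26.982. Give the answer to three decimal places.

Na2O: 6.04/61.979 = 0.09745 mol → 0.19490 mol Na, 0.09745 mol O.
CaO: 9.81/56.077 = 0.17494 mol → 0.17494 mol Ca, 0.17494 mol O.
Al2O3: 27.82/101.961 = 0.27285 mol → 0.54570 mol Al, 0.81855 mol O.
SiO2: 56.11/60.083 = 0.93387 mol → 0.93387 mol Si, 1.86774 mol O.
Total oxygen = 2.95868 mol. Normalization factor = 8/2.95868 = 2.70391.
Si per 8 O = 0.93387 × 2.70391 = 2.525.

2.525 Si apfu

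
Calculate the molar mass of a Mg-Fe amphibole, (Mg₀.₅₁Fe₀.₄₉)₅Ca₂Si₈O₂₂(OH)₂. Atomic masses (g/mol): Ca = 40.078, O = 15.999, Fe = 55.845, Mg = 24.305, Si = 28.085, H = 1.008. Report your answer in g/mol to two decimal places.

The formula mass is the sum 2.55*24.305 + 2.45*55.845 + 2*40.078 + 8*28.085 + 24*15.999 + 2*1.008.

889.63 g/mol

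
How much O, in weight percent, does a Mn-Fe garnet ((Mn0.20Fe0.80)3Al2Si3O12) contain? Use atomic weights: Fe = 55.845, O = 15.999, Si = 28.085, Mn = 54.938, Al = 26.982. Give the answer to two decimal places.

38.61 weight percent

M((Mn0.20Fe0.80)3Al2Si3O12) = 497.198 g/mol.
O contributes 12 × 15.999 = 191.988 g per mole.
191.988/497.198 = 0.3861 → 38.61%.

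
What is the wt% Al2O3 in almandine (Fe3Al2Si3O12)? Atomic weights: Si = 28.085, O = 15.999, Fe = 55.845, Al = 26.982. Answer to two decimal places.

20.48 wt%

Formula mass = 497.742 g/mol.
2 Al → 1.0000 mol Al2O3 per formula unit; M(Al2O3) = 101.961, so Al2O3 mass = 101.961 g.
101.961/497.742 × 100 = 20.48 wt%.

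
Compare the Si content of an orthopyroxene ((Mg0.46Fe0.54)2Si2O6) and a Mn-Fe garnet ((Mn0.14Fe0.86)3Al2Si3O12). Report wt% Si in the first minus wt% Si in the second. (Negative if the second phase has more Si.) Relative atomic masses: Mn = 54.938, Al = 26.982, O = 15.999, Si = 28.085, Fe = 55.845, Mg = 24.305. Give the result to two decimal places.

M((Mg0.46Fe0.54)2Si2O6) = 234.837 g/mol, so wt% Si = 56.170/234.837 × 100 = 23.92%.
M((Mn0.14Fe0.86)3Al2Si3O12) = 497.361 g/mol, so wt% Si = 84.255/497.361 × 100 = 16.94%.
23.92 − 16.94 = 6.98 pp.

6.98 percentage points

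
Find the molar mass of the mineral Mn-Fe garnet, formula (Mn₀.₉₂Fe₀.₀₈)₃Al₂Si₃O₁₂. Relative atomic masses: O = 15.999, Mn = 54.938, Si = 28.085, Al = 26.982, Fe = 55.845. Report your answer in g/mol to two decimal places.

495.24 g/mol

M = 2.76×54.938 + 0.24×55.845 + 2×26.982 + 3×28.085 + 12×15.999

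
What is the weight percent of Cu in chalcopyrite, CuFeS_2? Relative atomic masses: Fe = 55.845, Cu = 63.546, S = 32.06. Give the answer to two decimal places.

Formula mass = 1×63.546 + 1×55.845 + 2×32.06 = 183.511 g/mol, of which 63.546 g is Cu.
So Cu makes up 63.546/183.511 = 0.3463 of the mass, i.e. 34.63%.

34.63 wt%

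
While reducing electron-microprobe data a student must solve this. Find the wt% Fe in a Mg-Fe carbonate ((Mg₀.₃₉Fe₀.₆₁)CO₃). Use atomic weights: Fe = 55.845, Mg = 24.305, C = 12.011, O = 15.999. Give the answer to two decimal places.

M((Mg₀.₃₉Fe₀.₆₁)CO₃) = 103.552 g/mol.
Fe contributes 0.61 × 55.845 = 34.065 g per mole.
34.065/103.552 = 0.3290 → 32.90%.

32.90 mass %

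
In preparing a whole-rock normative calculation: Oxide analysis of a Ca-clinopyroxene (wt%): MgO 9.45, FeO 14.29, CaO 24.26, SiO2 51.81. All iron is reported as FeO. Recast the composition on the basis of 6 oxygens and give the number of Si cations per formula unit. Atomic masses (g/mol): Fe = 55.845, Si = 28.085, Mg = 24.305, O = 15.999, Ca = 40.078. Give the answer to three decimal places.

MgO (M=40.304): mol = 0.23447; Mg = 0.23447, O = 0.23447.
FeO (M=71.844): mol = 0.19890; Fe = 0.19890, O = 0.19890.
CaO (M=56.077): mol = 0.43262; Ca = 0.43262, O = 0.43262.
SiO2 (M=60.083): mol = 0.86231; Si = 0.86231, O = 1.72462.
ΣO = 2.59061; factor = 6/ΣO = 2.31606.
Si apfu = 0.86231 × 2.31606 = 1.997.

1.997 Si apfu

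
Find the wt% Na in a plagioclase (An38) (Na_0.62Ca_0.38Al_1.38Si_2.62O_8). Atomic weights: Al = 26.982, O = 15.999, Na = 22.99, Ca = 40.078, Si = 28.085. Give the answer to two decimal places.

5.31 mass %

M(Na_0.62Ca_0.38Al_1.38Si_2.62O_8) = 268.293 g/mol.
Na contributes 0.62 × 22.99 = 14.254 g per mole.
14.254/268.293 = 0.0531 → 5.31%.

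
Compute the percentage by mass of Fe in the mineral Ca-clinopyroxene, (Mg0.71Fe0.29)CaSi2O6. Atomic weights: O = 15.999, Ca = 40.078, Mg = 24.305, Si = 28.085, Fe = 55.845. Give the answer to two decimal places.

M((Mg0.71Fe0.29)CaSi2O6) = 225.694 g/mol.
Fe contributes 0.29 × 55.845 = 16.195 g per mole.
16.195/225.694 = 0.0718 → 7.18%.

7.18 weight percent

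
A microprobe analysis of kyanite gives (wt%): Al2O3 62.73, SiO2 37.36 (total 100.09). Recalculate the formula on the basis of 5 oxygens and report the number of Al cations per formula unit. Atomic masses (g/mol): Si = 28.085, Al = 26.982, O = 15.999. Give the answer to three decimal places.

1.991 Al apfu

Al2O3: 62.73/101.961 = 0.61524 mol → 1.23048 mol Al, 1.84572 mol O.
SiO2: 37.36/60.083 = 0.62181 mol → 0.62181 mol Si, 1.24362 mol O.
Total oxygen = 3.08934 mol. Normalization factor = 5/3.08934 = 1.61847.
Al per 5 O = 1.23048 × 1.61847 = 1.991.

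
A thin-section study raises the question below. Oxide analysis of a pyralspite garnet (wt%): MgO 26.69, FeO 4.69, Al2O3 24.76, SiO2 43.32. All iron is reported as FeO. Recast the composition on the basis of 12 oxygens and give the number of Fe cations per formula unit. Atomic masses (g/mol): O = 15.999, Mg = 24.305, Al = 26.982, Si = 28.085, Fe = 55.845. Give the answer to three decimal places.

0.270 Fe apfu

MgO: 26.69/40.304 = 0.66222 mol → 0.66222 mol Mg, 0.66222 mol O.
FeO: 4.69/71.844 = 0.06528 mol → 0.06528 mol Fe, 0.06528 mol O.
Al2O3: 24.76/101.961 = 0.24284 mol → 0.48568 mol Al, 0.72852 mol O.
SiO2: 43.32/60.083 = 0.72100 mol → 0.72100 mol Si, 1.44200 mol O.
Total oxygen = 2.89802 mol. Normalization factor = 12/2.89802 = 4.14076.
Fe per 12 O = 0.06528 × 4.14076 = 0.270.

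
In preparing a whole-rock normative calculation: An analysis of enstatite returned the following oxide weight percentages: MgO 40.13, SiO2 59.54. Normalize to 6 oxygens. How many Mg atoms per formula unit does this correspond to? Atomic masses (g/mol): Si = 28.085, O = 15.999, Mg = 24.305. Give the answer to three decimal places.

2.006 Mg apfu

MgO: 40.13/40.304 = 0.99568 mol → 0.99568 mol Mg, 0.99568 mol O.
SiO2: 59.54/60.083 = 0.99096 mol → 0.99096 mol Si, 1.98192 mol O.
Total oxygen = 2.97760 mol. Normalization factor = 6/2.97760 = 2.01505.
Mg per 6 O = 0.99568 × 2.01505 = 2.006.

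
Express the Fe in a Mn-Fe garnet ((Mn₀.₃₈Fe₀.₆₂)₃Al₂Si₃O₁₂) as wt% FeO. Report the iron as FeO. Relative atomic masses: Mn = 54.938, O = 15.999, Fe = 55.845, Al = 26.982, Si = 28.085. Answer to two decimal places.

Molar mass of (Mn₀.₃₈Fe₀.₆₂)₃Al₂Si₃O₁₂ = 1.14·54.938 + 1.86·55.845 + 2·26.982 + 3·28.085 + 12·15.999 = 496.708 g/mol.
Each formula unit contains 1.86 Fe, equivalent to 1.86/1 = 1.8600 mol FeO.
M(FeO) = 1×55.845 + 1×15.999 = 71.844 g/mol.
Mass of FeO per formula unit = 1.8600 × 71.844 = 133.630 g.
FeO wt% = 133.630 / 496.708 × 100 = 26.90%.

26.90 wt%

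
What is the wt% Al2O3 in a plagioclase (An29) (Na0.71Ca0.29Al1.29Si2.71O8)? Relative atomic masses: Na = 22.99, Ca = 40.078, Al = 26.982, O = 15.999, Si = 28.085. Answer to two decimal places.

Formula mass = 266.855 g/mol.
1.29 Al → 0.6450 mol Al2O3 per formula unit; M(Al2O3) = 101.961, so Al2O3 mass = 65.765 g.
65.765/266.855 × 100 = 24.64 wt%.

24.64 wt%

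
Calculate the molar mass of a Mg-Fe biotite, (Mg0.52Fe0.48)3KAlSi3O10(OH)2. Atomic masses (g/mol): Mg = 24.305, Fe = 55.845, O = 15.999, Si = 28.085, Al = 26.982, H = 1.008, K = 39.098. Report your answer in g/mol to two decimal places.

The formula mass is the sum 1.56*24.305 + 1.44*55.845 + 1*39.098 + 1*26.982 + 3*28.085 + 12*15.999 + 2*1.008.

462.67 g/mol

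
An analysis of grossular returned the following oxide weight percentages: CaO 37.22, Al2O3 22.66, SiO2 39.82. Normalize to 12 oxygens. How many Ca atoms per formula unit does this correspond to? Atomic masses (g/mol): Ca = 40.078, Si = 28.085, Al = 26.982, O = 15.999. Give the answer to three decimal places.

CaO: 37.22/56.077 = 0.66373 mol → 0.66373 mol Ca, 0.66373 mol O.
Al2O3: 22.66/101.961 = 0.22224 mol → 0.44448 mol Al, 0.66672 mol O.
SiO2: 39.82/60.083 = 0.66275 mol → 0.66275 mol Si, 1.32550 mol O.
Total oxygen = 2.65595 mol. Normalization factor = 12/2.65595 = 4.51816.
Ca per 12 O = 0.66373 × 4.51816 = 2.999.

2.999 Ca apfu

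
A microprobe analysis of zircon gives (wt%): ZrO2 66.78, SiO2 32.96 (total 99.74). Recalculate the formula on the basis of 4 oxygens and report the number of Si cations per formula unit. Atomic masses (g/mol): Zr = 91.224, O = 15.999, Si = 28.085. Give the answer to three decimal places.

66.78 wt% ZrO2 ÷ 123.222 g/mol = 0.54195 mol, giving 0.54195 Zr and 1.08390 O.
32.96 wt% SiO2 ÷ 60.083 g/mol = 0.54857 mol, giving 0.54857 Si and 1.09714 O.
Oxygen sums to 2.18104; scaling by 4/2.18104 = 1.83399 puts the formula on 4 O.
Si: 0.54857 × 1.83399 = 1.006 atoms per formula unit.

1.006 Si apfu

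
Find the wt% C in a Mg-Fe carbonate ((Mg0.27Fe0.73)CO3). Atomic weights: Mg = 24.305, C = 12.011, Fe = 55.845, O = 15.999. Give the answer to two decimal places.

11.19 mass %

Molar mass of (Mg0.27Fe0.73)CO3: 0.27×24.305 + 0.73×55.845 + 1×12.011 + 3×15.999 = 107.337 g/mol.
Mass of C per formula unit: 1 × 12.011 = 12.011 g.
Weight fraction C = 12.011 / 107.337 = 0.1119.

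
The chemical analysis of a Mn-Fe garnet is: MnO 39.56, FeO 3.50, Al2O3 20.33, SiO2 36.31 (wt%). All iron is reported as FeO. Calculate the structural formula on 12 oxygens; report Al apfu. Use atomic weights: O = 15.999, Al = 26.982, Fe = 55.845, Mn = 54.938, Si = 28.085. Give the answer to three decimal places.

1.983 Al apfu

MnO (M=70.937): mol = 0.55768; Mn = 0.55768, O = 0.55768.
FeO (M=71.844): mol = 0.04872; Fe = 0.04872, O = 0.04872.
Al2O3 (M=101.961): mol = 0.19939; Al = 0.39878, O = 0.59817.
SiO2 (M=60.083): mol = 0.60433; Si = 0.60433, O = 1.20866.
ΣO = 2.41323; factor = 12/ΣO = 4.97259.
Al apfu = 0.39878 × 4.97259 = 1.983.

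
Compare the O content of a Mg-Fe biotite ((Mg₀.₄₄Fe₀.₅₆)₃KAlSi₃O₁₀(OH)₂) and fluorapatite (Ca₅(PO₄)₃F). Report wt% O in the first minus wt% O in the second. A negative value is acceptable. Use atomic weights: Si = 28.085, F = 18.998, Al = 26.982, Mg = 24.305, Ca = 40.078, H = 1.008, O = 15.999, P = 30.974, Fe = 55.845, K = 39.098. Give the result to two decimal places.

2.76 percentage points

M((Mg₀.₄₄Fe₀.₅₆)₃KAlSi₃O₁₀(OH)₂) = 470.241 g/mol, so wt% O = 191.988/470.241 × 100 = 40.83%.
M(Ca₅(PO₄)₃F) = 504.298 g/mol, so wt% O = 191.988/504.298 × 100 = 38.07%.
40.83 − 38.07 = 2.76 pp.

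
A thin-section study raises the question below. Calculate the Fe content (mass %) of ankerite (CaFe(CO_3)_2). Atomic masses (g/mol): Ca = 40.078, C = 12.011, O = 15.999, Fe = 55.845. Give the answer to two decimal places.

Molar mass of CaFe(CO_3)_2: 1×40.078 + 1×55.845 + 2×12.011 + 6×15.999 = 215.939 g/mol.
Mass of Fe per formula unit: 1 × 55.845 = 55.845 g.
Weight fraction Fe = 55.845 / 215.939 = 0.2586.

25.86 mass %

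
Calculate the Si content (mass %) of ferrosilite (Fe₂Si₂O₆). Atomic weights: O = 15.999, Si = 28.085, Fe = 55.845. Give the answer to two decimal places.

21.29 mass %

Molar mass of Fe₂Si₂O₆: 2·55.845 + 2·28.085 + 6·15.999 = 263.854 g/mol.
Mass of Si per formula unit: 2 × 28.085 = 56.170 g.
Weight fraction Si = 56.170 / 263.854 = 0.2129.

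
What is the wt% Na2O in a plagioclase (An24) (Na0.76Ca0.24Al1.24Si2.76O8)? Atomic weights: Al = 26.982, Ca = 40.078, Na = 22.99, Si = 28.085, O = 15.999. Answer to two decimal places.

Formula mass = 266.055 g/mol.
0.76 Na → 0.3800 mol Na2O per formula unit; M(Na2O) = 61.979, so Na2O mass = 23.552 g.
23.552/266.055 × 100 = 8.85 wt%.

8.85 wt%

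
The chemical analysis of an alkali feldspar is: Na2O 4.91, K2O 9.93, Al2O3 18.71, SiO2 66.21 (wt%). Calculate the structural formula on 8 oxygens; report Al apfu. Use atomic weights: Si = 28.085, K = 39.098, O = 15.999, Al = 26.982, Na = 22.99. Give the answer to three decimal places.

0.999 Al apfu

Na2O (M=61.979): mol = 0.07922; Na = 0.15844, O = 0.07922.
K2O (M=94.195): mol = 0.10542; K = 0.21084, O = 0.10542.
Al2O3 (M=101.961): mol = 0.18350; Al = 0.36700, O = 0.55050.
SiO2 (M=60.083): mol = 1.10198; Si = 1.10198, O = 2.20396.
ΣO = 2.93910; factor = 8/ΣO = 2.72192.
Al apfu = 0.36700 × 2.72192 = 0.999.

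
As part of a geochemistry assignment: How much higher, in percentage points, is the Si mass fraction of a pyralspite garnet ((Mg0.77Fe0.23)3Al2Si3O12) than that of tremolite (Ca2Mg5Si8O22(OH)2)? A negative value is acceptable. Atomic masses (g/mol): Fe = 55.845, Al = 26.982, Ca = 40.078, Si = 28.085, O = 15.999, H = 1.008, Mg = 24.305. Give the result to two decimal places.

-7.83 percentage points

Si in (Mg0.77Fe0.23)3Al2Si3O12: molar mass 424.885 g/mol; 3×28.085 = 84.255 g → 19.83 wt%.
Si in Ca2Mg5Si8O22(OH)2: molar mass 812.353 g/mol; 8×28.085 = 224.680 g → 27.66 wt%.
Difference = 19.83 − 27.66 = -7.83 percentage points.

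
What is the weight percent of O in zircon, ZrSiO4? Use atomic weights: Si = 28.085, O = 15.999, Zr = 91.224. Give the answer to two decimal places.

M(ZrSiO4) = 183.305 g/mol.
O contributes 4 × 15.999 = 63.996 g per mole.
63.996/183.305 = 0.3491 → 34.91%.

34.91 mass %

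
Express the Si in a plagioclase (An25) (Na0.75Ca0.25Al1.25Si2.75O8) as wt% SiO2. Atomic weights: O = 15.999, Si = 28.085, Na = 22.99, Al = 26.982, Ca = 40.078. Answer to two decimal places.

62.07 wt%

Molar mass of Na0.75Ca0.25Al1.25Si2.75O8 = 0.75*22.99 + 0.25*40.078 + 1.25*26.982 + 2.75*28.085 + 8*15.999 = 266.215 g/mol.
Each formula unit contains 2.75 Si, equivalent to 2.75/1 = 2.7500 mol SiO2.
M(SiO2) = 1×28.085 + 2×15.999 = 60.083 g/mol.
Mass of SiO2 per formula unit = 2.7500 × 60.083 = 165.228 g.
SiO2 wt% = 165.228 / 266.215 × 100 = 62.07%.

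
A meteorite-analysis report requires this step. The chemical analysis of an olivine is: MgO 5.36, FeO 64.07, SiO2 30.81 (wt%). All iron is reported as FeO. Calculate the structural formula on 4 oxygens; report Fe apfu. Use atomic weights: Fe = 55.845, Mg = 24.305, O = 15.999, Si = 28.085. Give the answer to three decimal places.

1.740 Fe apfu

5.36 wt% MgO ÷ 40.304 g/mol = 0.13299 mol, giving 0.13299 Mg and 0.13299 O.
64.07 wt% FeO ÷ 71.844 g/mol = 0.89179 mol, giving 0.89179 Fe and 0.89179 O.
30.81 wt% SiO2 ÷ 60.083 g/mol = 0.51279 mol, giving 0.51279 Si and 1.02558 O.
Oxygen sums to 2.05036; scaling by 4/2.05036 = 1.95088 puts the formula on 4 O.
Fe: 0.89179 × 1.95088 = 1.740 atoms per formula unit.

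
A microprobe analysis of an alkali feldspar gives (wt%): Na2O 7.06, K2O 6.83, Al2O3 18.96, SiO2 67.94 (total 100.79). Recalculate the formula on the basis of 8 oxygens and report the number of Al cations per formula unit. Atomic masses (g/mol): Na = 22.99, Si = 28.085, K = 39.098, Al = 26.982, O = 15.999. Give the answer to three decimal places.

Na2O (M=61.979): mol = 0.11391; Na = 0.22782, O = 0.11391.
K2O (M=94.195): mol = 0.07251; K = 0.14502, O = 0.07251.
Al2O3 (M=101.961): mol = 0.18595; Al = 0.37190, O = 0.55785.
SiO2 (M=60.083): mol = 1.13077; Si = 1.13077, O = 2.26154.
ΣO = 3.00581; factor = 8/ΣO = 2.66151.
Al apfu = 0.37190 × 2.66151 = 0.990.

0.990 Al apfu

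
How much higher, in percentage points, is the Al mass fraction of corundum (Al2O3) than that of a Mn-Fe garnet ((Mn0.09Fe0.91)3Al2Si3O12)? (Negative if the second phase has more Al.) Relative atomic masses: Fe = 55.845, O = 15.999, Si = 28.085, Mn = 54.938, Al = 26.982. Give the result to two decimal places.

42.08 percentage points

First mineral: 53.964 g Al in 101.961 g formula = 52.93 wt% Al.
Second mineral: 53.964 g Al in 497.497 g formula = 10.85 wt% Al.
52.93% − 10.85% gives a difference of 42.08 percentage points.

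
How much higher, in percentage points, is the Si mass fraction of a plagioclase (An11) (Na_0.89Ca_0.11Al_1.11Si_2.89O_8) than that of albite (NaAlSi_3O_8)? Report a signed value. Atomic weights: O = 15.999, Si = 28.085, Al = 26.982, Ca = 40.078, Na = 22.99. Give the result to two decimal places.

M(Na_0.89Ca_0.11Al_1.11Si_2.89O_8) = 263.977 g/mol, so wt% Si = 81.166/263.977 × 100 = 30.75%.
M(NaAlSi_3O_8) = 262.219 g/mol, so wt% Si = 84.255/262.219 × 100 = 32.13%.
30.75 − 32.13 = -1.38 pp.

-1.38 percentage points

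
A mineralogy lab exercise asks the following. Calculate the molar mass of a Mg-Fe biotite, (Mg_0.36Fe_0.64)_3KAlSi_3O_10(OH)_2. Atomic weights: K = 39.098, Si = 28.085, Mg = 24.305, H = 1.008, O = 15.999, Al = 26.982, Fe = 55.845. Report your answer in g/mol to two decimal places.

477.81 g/mol

Mg: 1.08 × 24.305 = 26.2494
Fe: 1.92 × 55.845 = 107.2224
K: 1 × 39.098 = 39.0980
Al: 1 × 26.982 = 26.9820
Si: 3 × 28.085 = 84.2550
O: 12 × 15.999 = 191.9880
H: 2 × 1.008 = 2.0160
Summing the contributions gives the formula mass.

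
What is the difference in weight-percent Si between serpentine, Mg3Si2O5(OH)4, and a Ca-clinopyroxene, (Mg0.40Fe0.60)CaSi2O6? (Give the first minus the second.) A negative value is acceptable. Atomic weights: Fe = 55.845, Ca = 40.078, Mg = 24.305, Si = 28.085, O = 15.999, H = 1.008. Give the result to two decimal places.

-3.58 percentage points

First mineral: 56.170 g Si in 277.108 g formula = 20.27 wt% Si.
Second mineral: 56.170 g Si in 235.471 g formula = 23.85 wt% Si.
20.27% − 23.85% gives a difference of -3.58 percentage points.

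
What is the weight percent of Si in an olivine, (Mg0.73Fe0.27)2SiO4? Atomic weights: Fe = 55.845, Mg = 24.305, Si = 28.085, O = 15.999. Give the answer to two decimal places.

M((Mg0.73Fe0.27)2SiO4) = 157.723 g/mol.
Si contributes 1 × 28.085 = 28.085 g per mole.
28.085/157.723 = 0.1781 → 17.81%.

17.81 wt%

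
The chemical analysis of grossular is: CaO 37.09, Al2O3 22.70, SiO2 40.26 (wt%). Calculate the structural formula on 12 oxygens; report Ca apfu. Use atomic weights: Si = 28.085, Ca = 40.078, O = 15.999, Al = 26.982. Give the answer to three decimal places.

37.09 wt% CaO ÷ 56.077 g/mol = 0.66141 mol, giving 0.66141 Ca and 0.66141 O.
22.70 wt% Al2O3 ÷ 101.961 g/mol = 0.22263 mol, giving 0.44526 Al and 0.66789 O.
40.26 wt% SiO2 ÷ 60.083 g/mol = 0.67007 mol, giving 0.67007 Si and 1.34014 O.
Oxygen sums to 2.66944; scaling by 12/2.66944 = 4.49532 puts the formula on 12 O.
Ca: 0.66141 × 4.49532 = 2.973 atoms per formula unit.

2.973 Ca apfu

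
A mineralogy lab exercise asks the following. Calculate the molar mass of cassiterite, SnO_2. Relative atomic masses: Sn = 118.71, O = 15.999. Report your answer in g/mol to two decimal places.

M = 1·118.71 + 2·15.999

150.71 g/mol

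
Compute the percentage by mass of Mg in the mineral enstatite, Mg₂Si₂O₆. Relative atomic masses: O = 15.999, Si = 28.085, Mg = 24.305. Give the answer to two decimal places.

Formula mass = 2×24.305 + 2×28.085 + 6×15.999 = 200.774 g/mol, of which 48.610 g is Mg.
So Mg makes up 48.610/200.774 = 0.2421 of the mass, i.e. 24.21%.

24.21 wt%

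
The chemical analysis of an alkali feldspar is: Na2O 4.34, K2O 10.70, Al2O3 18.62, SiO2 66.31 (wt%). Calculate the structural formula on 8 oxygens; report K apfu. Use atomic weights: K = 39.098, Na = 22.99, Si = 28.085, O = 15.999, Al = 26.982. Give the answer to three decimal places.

0.618 K apfu

Na2O: 4.34/61.979 = 0.07002 mol → 0.14004 mol Na, 0.07002 mol O.
K2O: 10.70/94.195 = 0.11359 mol → 0.22718 mol K, 0.11359 mol O.
Al2O3: 18.62/101.961 = 0.18262 mol → 0.36524 mol Al, 0.54786 mol O.
SiO2: 66.31/60.083 = 1.10364 mol → 1.10364 mol Si, 2.20728 mol O.
Total oxygen = 2.93875 mol. Normalization factor = 8/2.93875 = 2.72225.
K per 8 O = 0.22718 × 2.72225 = 0.618.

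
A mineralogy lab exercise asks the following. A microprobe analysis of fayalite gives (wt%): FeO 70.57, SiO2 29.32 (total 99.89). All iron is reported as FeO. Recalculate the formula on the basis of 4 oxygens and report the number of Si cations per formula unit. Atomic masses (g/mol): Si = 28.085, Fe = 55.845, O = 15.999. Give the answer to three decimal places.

FeO: 70.57/71.844 = 0.98227 mol → 0.98227 mol Fe, 0.98227 mol O.
SiO2: 29.32/60.083 = 0.48799 mol → 0.48799 mol Si, 0.97598 mol O.
Total oxygen = 1.95825 mol. Normalization factor = 4/1.95825 = 2.04264.
Si per 4 O = 0.48799 × 2.04264 = 0.997.

0.997 Si apfu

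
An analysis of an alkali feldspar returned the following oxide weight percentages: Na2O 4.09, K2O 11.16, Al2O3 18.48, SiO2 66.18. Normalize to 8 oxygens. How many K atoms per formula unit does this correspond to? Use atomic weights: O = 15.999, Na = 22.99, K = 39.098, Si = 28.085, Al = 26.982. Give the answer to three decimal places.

Na2O: 4.09/61.979 = 0.06599 mol → 0.13198 mol Na, 0.06599 mol O.
K2O: 11.16/94.195 = 0.11848 mol → 0.23696 mol K, 0.11848 mol O.
Al2O3: 18.48/101.961 = 0.18125 mol → 0.36250 mol Al, 0.54375 mol O.
SiO2: 66.18/60.083 = 1.10148 mol → 1.10148 mol Si, 2.20296 mol O.
Total oxygen = 2.93118 mol. Normalization factor = 8/2.93118 = 2.72928.
K per 8 O = 0.23696 × 2.72928 = 0.647.

0.647 K apfu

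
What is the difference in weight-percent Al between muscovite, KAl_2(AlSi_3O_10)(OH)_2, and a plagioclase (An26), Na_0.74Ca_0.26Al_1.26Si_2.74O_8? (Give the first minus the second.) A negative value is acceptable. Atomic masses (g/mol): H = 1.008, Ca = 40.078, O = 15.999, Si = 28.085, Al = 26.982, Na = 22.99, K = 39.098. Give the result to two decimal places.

Al in KAl_2(AlSi_3O_10)(OH)_2: molar mass 398.303 g/mol; 3×26.982 = 80.946 g → 20.32 wt%.
Al in Na_0.74Ca_0.26Al_1.26Si_2.74O_8: molar mass 266.375 g/mol; 1.26×26.982 = 33.997 g → 12.76 wt%.
Difference = 20.32 − 12.76 = 7.56 percentage points.

7.56 percentage points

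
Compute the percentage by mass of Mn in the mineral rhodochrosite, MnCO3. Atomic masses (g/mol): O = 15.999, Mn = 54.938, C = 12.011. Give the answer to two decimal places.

M(MnCO3) = 114.946 g/mol.
Mn contributes 1 × 54.938 = 54.938 g per mole.
54.938/114.946 = 0.4779 → 47.79%.

47.79 weight percent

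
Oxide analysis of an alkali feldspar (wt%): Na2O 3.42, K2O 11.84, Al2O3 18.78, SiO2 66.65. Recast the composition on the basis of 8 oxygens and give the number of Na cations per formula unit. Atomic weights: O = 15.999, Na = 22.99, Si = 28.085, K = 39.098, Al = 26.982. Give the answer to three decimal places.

0.299 Na apfu

Na2O (M=61.979): mol = 0.05518; Na = 0.11036, O = 0.05518.
K2O (M=94.195): mol = 0.12570; K = 0.25140, O = 0.12570.
Al2O3 (M=101.961): mol = 0.18419; Al = 0.36838, O = 0.55257.
SiO2 (M=60.083): mol = 1.10930; Si = 1.10930, O = 2.21860.
ΣO = 2.95205; factor = 8/ΣO = 2.70998.
Na apfu = 0.11036 × 2.70998 = 0.299.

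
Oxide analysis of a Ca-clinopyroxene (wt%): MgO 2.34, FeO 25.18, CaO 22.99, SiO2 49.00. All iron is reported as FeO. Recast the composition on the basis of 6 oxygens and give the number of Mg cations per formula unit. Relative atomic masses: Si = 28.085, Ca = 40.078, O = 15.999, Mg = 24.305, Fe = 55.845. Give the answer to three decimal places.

0.142 Mg apfu

MgO (M=40.304): mol = 0.05806; Mg = 0.05806, O = 0.05806.
FeO (M=71.844): mol = 0.35048; Fe = 0.35048, O = 0.35048.
CaO (M=56.077): mol = 0.40997; Ca = 0.40997, O = 0.40997.
SiO2 (M=60.083): mol = 0.81554; Si = 0.81554, O = 1.63108.
ΣO = 2.44959; factor = 6/ΣO = 2.44939.
Mg apfu = 0.05806 × 2.44939 = 0.142.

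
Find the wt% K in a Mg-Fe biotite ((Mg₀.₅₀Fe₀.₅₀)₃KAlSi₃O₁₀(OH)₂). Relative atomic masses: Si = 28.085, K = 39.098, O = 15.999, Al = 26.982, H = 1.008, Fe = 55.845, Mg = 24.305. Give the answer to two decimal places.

M((Mg₀.₅₀Fe₀.₅₀)₃KAlSi₃O₁₀(OH)₂) = 464.564 g/mol.
K contributes 1 × 39.098 = 39.098 g per mole.
39.098/464.564 = 0.0842 → 8.42%.

8.42 wt%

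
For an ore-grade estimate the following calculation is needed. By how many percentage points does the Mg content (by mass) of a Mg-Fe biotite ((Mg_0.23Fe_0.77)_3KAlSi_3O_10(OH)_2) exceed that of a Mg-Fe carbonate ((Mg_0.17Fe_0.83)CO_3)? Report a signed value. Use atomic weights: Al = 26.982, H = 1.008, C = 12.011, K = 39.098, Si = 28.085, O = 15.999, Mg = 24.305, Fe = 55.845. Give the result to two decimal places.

-0.32 percentage points

Mg in (Mg_0.23Fe_0.77)_3KAlSi_3O_10(OH)_2: molar mass 490.111 g/mol; 0.69×24.305 = 16.770 g → 3.42 wt%.
Mg in (Mg_0.17Fe_0.83)CO_3: molar mass 110.491 g/mol; 0.17×24.305 = 4.132 g → 3.74 wt%.
Difference = 3.42 − 3.74 = -0.32 percentage points.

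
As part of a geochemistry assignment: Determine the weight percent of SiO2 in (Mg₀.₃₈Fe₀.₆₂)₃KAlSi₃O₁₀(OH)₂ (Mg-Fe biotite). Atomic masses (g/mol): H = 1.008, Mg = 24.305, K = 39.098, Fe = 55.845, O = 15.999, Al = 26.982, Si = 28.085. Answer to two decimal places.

37.87 wt%

Molar mass of (Mg₀.₃₈Fe₀.₆₂)₃KAlSi₃O₁₀(OH)₂ = 1.14·24.305 + 1.86·55.845 + 1·39.098 + 1·26.982 + 3·28.085 + 12·15.999 + 2·1.008 = 475.918 g/mol.
Each formula unit contains 3 Si, equivalent to 3/1 = 3.0000 mol SiO2.
M(SiO2) = 1×28.085 + 2×15.999 = 60.083 g/mol.
Mass of SiO2 per formula unit = 3.0000 × 60.083 = 180.249 g.
SiO2 wt% = 180.249 / 475.918 × 100 = 37.87%.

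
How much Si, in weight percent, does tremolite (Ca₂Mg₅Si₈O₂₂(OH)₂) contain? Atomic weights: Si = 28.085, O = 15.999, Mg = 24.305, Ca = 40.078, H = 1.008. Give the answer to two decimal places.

M(Ca₂Mg₅Si₈O₂₂(OH)₂) = 812.353 g/mol.
Si contributes 8 × 28.085 = 224.680 g per mole.
224.680/812.353 = 0.2766 → 27.66%.

27.66 weight percent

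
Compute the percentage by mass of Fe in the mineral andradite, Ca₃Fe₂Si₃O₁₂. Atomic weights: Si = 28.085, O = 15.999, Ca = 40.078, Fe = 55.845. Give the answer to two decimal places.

M(Ca₃Fe₂Si₃O₁₂) = 508.167 g/mol.
Fe contributes 2 × 55.845 = 111.690 g per mole.
111.690/508.167 = 0.2198 → 21.98%.

21.98 mass %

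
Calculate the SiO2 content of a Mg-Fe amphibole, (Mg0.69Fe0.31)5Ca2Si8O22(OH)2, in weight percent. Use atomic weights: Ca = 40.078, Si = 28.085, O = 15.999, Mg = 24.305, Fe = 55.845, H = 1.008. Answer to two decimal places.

55.81 wt%

Molar mass of (Mg0.69Fe0.31)5Ca2Si8O22(OH)2 = 3.45×24.305 + 1.55×55.845 + 2×40.078 + 8×28.085 + 24×15.999 + 2×1.008 = 861.240 g/mol.
Each formula unit contains 8 Si, equivalent to 8/1 = 8.0000 mol SiO2.
M(SiO2) = 1×28.085 + 2×15.999 = 60.083 g/mol.
Mass of SiO2 per formula unit = 8.0000 × 60.083 = 480.664 g.
SiO2 wt% = 480.664 / 861.240 × 100 = 55.81%.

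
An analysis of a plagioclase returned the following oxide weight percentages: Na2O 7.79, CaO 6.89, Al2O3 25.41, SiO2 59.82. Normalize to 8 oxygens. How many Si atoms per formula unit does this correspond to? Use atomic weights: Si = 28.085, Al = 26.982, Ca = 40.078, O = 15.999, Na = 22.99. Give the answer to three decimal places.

2.666 Si apfu

7.79 wt% Na2O ÷ 61.979 g/mol = 0.12569 mol, giving 0.25138 Na and 0.12569 O.
6.89 wt% CaO ÷ 56.077 g/mol = 0.12287 mol, giving 0.12287 Ca and 0.12287 O.
25.41 wt% Al2O3 ÷ 101.961 g/mol = 0.24921 mol, giving 0.49842 Al and 0.74763 O.
59.82 wt% SiO2 ÷ 60.083 g/mol = 0.99562 mol, giving 0.99562 Si and 1.99124 O.
Oxygen sums to 2.98743; scaling by 8/2.98743 = 2.67789 puts the formula on 8 O.
Si: 0.99562 × 2.67789 = 2.666 atoms per formula unit.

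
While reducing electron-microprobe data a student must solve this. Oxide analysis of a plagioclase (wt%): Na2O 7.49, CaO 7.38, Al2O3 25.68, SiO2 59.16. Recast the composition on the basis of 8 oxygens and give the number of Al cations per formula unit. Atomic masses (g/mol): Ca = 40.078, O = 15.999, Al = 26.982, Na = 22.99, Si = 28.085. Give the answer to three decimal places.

1.353 Al apfu

Na2O: 7.49/61.979 = 0.12085 mol → 0.24170 mol Na, 0.12085 mol O.
CaO: 7.38/56.077 = 0.13160 mol → 0.13160 mol Ca, 0.13160 mol O.
Al2O3: 25.68/101.961 = 0.25186 mol → 0.50372 mol Al, 0.75558 mol O.
SiO2: 59.16/60.083 = 0.98464 mol → 0.98464 mol Si, 1.96928 mol O.
Total oxygen = 2.97731 mol. Normalization factor = 8/2.97731 = 2.68699.
Al per 8 O = 0.50372 × 2.68699 = 1.353.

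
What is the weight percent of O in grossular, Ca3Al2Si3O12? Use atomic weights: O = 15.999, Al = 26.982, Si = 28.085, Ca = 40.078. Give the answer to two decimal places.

Formula mass = 3×40.078 + 2×26.982 + 3×28.085 + 12×15.999 = 450.441 g/mol, of which 191.988 g is O.
So O makes up 191.988/450.441 = 0.4262 of the mass, i.e. 42.62%.

42.62 weight percent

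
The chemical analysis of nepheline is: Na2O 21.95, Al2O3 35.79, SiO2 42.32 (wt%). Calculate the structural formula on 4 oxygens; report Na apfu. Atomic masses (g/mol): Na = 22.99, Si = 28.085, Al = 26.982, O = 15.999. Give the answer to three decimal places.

Na2O (M=61.979): mol = 0.35415; Na = 0.70830, O = 0.35415.
Al2O3 (M=101.961): mol = 0.35102; Al = 0.70204, O = 1.05306.
SiO2 (M=60.083): mol = 0.70436; Si = 0.70436, O = 1.40872.
ΣO = 2.81593; factor = 4/ΣO = 1.42049.
Na apfu = 0.70830 × 1.42049 = 1.006.

1.006 Na apfu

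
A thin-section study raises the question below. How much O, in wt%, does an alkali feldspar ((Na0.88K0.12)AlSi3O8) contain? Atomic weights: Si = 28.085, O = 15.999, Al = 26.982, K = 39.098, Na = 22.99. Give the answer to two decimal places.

Molar mass of (Na0.88K0.12)AlSi3O8: 0.88*22.99 + 0.12*39.098 + 1*26.982 + 3*28.085 + 8*15.999 = 264.152 g/mol.
Mass of O per formula unit: 8 × 15.999 = 127.992 g.
Weight fraction O = 127.992 / 264.152 = 0.4845.

48.45 wt%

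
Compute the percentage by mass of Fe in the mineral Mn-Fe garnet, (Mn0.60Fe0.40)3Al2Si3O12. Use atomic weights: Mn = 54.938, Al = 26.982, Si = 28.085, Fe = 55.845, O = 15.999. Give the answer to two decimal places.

13.51 wt%

M((Mn0.60Fe0.40)3Al2Si3O12) = 496.109 g/mol.
Fe contributes 1.20 × 55.845 = 67.014 g per mole.
67.014/496.109 = 0.1351 → 13.51%.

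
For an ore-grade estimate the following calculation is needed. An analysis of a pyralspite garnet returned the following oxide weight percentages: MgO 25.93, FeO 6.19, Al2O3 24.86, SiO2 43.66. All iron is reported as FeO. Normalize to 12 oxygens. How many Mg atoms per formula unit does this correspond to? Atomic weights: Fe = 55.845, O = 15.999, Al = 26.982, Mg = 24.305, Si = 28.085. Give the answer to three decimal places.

2.649 Mg apfu

25.93 wt% MgO ÷ 40.304 g/mol = 0.64336 mol, giving 0.64336 Mg and 0.64336 O.
6.19 wt% FeO ÷ 71.844 g/mol = 0.08616 mol, giving 0.08616 Fe and 0.08616 O.
24.86 wt% Al2O3 ÷ 101.961 g/mol = 0.24382 mol, giving 0.48764 Al and 0.73146 O.
43.66 wt% SiO2 ÷ 60.083 g/mol = 0.72666 mol, giving 0.72666 Si and 1.45332 O.
Oxygen sums to 2.91430; scaling by 12/2.91430 = 4.11763 puts the formula on 12 O.
Mg: 0.64336 × 4.11763 = 2.649 atoms per formula unit.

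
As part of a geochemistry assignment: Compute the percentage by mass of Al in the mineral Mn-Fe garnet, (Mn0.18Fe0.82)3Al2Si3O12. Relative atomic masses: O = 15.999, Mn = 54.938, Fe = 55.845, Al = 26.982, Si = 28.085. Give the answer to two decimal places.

10.85 wt%

M((Mn0.18Fe0.82)3Al2Si3O12) = 497.252 g/mol.
Al contributes 2 × 26.982 = 53.964 g per mole.
53.964/497.252 = 0.1085 → 10.85%.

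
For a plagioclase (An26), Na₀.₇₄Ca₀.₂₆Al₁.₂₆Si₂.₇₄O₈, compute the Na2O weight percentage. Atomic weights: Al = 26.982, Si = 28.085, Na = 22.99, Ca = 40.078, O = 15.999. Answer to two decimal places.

8.61 wt%

M(Na₀.₇₄Ca₀.₂₆Al₁.₂₆Si₂.₇₄O₈) = 266.375 g/mol; M(Na2O) = 61.979 g/mol.
Moles Na2O per formula unit = 0.74 Na ÷ 2 = 0.3700.
Na2O fraction = (0.3700 × 61.979) / 266.375 = 22.932/266.375 = 0.0861.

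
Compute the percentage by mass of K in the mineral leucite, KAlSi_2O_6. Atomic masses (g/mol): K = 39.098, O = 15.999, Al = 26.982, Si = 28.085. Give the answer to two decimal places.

M(KAlSi_2O_6) = 218.244 g/mol.
K contributes 1 × 39.098 = 39.098 g per mole.
39.098/218.244 = 0.1791 → 17.91%.

17.91 wt%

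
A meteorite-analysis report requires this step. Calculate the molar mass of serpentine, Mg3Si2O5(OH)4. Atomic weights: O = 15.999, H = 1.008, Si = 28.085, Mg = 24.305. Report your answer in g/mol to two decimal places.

M = 3·24.305 + 2·28.085 + 9·15.999 + 4·1.008

277.11 g/mol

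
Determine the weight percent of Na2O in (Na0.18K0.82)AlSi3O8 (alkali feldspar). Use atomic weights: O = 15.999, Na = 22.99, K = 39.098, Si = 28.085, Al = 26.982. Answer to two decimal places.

Formula mass = 275.428 g/mol.
0.18 Na → 0.0900 mol Na2O per formula unit; M(Na2O) = 61.979, so Na2O mass = 5.578 g.
5.578/275.428 × 100 = 2.03 wt%.

2.03 wt%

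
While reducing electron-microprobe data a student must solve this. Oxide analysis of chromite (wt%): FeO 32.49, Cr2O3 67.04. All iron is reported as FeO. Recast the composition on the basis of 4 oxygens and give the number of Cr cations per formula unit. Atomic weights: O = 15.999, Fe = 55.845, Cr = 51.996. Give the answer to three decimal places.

FeO (M=71.844): mol = 0.45223; Fe = 0.45223, O = 0.45223.
Cr2O3 (M=151.989): mol = 0.44108; Cr = 0.88216, O = 1.32324.
ΣO = 1.77547; factor = 4/ΣO = 2.25292.
Cr apfu = 0.88216 × 2.25292 = 1.987.

1.987 Cr apfu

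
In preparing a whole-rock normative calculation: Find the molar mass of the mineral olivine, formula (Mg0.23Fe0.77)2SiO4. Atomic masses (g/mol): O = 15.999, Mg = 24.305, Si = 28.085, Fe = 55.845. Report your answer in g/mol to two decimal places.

M = 0.46*24.305 + 1.54*55.845 + 1*28.085 + 4*15.999

189.26 g/mol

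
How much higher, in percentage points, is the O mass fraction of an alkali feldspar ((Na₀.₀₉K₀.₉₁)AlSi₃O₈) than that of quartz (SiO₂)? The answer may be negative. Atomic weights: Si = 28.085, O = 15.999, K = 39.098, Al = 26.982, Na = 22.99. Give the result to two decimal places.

O in (Na₀.₀₉K₀.₉₁)AlSi₃O₈: molar mass 276.877 g/mol; 8×15.999 = 127.992 g → 46.23 wt%.
O in SiO₂: molar mass 60.083 g/mol; 2×15.999 = 31.998 g → 53.26 wt%.
Difference = 46.23 − 53.26 = -7.03 percentage points.

-7.03 percentage points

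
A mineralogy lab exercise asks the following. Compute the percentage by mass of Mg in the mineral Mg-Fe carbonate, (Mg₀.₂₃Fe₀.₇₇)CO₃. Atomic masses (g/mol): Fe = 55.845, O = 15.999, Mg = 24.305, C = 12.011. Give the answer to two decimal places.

Formula mass = 0.23*24.305 + 0.77*55.845 + 1*12.011 + 3*15.999 = 108.599 g/mol, of which 5.590 g is Mg.
So Mg makes up 5.590/108.599 = 0.0515 of the mass, i.e. 5.15%.

5.15 mass %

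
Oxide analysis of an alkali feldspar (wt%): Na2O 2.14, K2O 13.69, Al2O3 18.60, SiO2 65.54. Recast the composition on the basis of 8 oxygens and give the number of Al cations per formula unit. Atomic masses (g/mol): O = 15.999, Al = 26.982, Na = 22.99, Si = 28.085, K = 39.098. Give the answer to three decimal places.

1.003 Al apfu

2.14 wt% Na2O ÷ 61.979 g/mol = 0.03453 mol, giving 0.06906 Na and 0.03453 O.
13.69 wt% K2O ÷ 94.195 g/mol = 0.14534 mol, giving 0.29068 K and 0.14534 O.
18.60 wt% Al2O3 ÷ 101.961 g/mol = 0.18242 mol, giving 0.36484 Al and 0.54726 O.
65.54 wt% SiO2 ÷ 60.083 g/mol = 1.09082 mol, giving 1.09082 Si and 2.18164 O.
Oxygen sums to 2.90877; scaling by 8/2.90877 = 2.75030 puts the formula on 8 O.
Al: 0.36484 × 2.75030 = 1.003 atoms per formula unit.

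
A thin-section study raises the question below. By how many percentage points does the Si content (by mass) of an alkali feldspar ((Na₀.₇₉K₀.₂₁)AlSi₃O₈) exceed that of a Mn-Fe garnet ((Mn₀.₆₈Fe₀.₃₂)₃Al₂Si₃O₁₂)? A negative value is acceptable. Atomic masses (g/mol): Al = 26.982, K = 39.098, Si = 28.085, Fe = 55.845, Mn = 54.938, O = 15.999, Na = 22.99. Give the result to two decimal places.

14.73 percentage points

First mineral: 84.255 g Si in 265.602 g formula = 31.72 wt% Si.
Second mineral: 84.255 g Si in 495.892 g formula = 16.99 wt% Si.
31.72% − 16.99% gives a difference of 14.73 percentage points.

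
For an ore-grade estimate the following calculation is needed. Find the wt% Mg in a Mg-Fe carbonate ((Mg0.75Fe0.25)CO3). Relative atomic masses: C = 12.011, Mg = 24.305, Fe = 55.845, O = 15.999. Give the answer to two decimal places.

M((Mg0.75Fe0.25)CO3) = 92.198 g/mol.
Mg contributes 0.75 × 24.305 = 18.229 g per mole.
18.229/92.198 = 0.1977 → 19.77%.

19.77 mass %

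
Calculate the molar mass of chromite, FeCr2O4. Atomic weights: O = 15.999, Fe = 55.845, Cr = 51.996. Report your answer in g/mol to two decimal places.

223.83 g/mol

The formula mass is the sum 1×55.845 + 2×51.996 + 4×15.999.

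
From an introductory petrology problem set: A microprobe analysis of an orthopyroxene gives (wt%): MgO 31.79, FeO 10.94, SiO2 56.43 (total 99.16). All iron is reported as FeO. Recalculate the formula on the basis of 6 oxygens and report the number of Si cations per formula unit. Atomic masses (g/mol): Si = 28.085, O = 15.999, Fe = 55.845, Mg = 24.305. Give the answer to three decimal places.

1.999 Si apfu

MgO: 31.79/40.304 = 0.78876 mol → 0.78876 mol Mg, 0.78876 mol O.
FeO: 10.94/71.844 = 0.15227 mol → 0.15227 mol Fe, 0.15227 mol O.
SiO2: 56.43/60.083 = 0.93920 mol → 0.93920 mol Si, 1.87840 mol O.
Total oxygen = 2.81943 mol. Normalization factor = 6/2.81943 = 2.12809.
Si per 6 O = 0.93920 × 2.12809 = 1.999.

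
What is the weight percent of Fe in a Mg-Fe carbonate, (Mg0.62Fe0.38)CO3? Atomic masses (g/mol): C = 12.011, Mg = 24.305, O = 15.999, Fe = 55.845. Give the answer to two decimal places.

22.04 wt%

Formula mass = 0.62×24.305 + 0.38×55.845 + 1×12.011 + 3×15.999 = 96.298 g/mol, of which 21.221 g is Fe.
So Fe makes up 21.221/96.298 = 0.2204 of the mass, i.e. 22.04%.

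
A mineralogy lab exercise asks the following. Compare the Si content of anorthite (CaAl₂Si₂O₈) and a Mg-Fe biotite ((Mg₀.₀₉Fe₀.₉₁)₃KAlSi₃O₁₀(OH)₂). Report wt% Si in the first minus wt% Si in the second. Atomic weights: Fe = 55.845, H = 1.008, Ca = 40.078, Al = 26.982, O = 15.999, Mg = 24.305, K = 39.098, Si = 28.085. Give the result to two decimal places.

M(CaAl₂Si₂O₈) = 278.204 g/mol, so wt% Si = 56.170/278.204 × 100 = 20.19%.
M((Mg₀.₀₉Fe₀.₉₁)₃KAlSi₃O₁₀(OH)₂) = 503.358 g/mol, so wt% Si = 84.255/503.358 × 100 = 16.74%.
20.19 − 16.74 = 3.45 pp.

3.45 percentage points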